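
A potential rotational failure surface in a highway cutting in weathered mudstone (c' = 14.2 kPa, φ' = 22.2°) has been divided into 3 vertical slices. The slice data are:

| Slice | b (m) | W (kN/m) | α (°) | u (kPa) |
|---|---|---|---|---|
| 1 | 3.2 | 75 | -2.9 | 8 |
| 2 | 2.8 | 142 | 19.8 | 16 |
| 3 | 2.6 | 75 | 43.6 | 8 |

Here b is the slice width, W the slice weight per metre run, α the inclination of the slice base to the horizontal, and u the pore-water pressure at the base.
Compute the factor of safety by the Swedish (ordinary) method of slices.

Ordinary method of slices: FS = Σ[c'·Δl_i + (W_i cosα_i − u_i·Δl_i)·tanφ'] / Σ W_i sinα_i, with Δl_i = b_i / cosα_i.
Slice 1: Δl = 3.2/cos(-2.9°) = 3.204 m; N'_1 = 75·cos(-2.9°) − 8·3.204 = 49.3; c'Δl = 45.50; W sinα = -3.8
Slice 2: Δl = 2.8/cos19.8° = 2.976 m; N'_2 = 142·cos19.8° − 16·2.976 = 86.0; c'Δl = 42.26; W sinα = 48.1
Slice 3: Δl = 2.6/cos43.6° = 3.590 m; N'_3 = 75·cos43.6° − 8·3.590 = 25.6; c'Δl = 50.98; W sinα = 51.7
Σc'Δl = 138.7 kN/m; ΣN' = 160.9 kN/m; ΣW sinα = 96.0 kN/m
Resisting = 138.7 + 160.9·tan22.2° = 138.7 + 65.6 = 204.4 kN/m
FS = 204.4 / 96.0 = 2.128

FS = 2.13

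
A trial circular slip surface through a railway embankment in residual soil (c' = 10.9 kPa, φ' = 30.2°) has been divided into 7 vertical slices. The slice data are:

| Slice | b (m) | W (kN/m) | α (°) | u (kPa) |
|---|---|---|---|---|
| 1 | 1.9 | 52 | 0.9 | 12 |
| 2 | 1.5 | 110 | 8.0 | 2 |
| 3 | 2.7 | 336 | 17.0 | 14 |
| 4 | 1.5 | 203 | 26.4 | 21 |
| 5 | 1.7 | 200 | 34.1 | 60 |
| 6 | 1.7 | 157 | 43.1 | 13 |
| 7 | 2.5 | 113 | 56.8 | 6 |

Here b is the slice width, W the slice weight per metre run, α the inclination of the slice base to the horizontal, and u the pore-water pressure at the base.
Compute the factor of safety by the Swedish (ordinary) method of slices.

Ordinary method of slices: FS = Σ[c'·Δl_i + (W_i cosα_i − u_i·Δl_i)·tanφ'] / Σ W_i sinα_i, with Δl_i = b_i / cosα_i.
Slice 1: Δl = 1.9/cos0.9° = 1.900 m; N'_1 = 52·cos0.9° − 12·1.900 = 29.2; c'Δl = 20.71; W sinα = 0.8
Slice 2: Δl = 1.5/cos8.0° = 1.515 m; N'_2 = 110·cos8.0° − 2·1.515 = 105.9; c'Δl = 16.51; W sinα = 15.3
Slice 3: Δl = 2.7/cos17.0° = 2.823 m; N'_3 = 336·cos17.0° − 14·2.823 = 281.8; c'Δl = 30.77; W sinα = 98.2
Slice 4: Δl = 1.5/cos26.4° = 1.675 m; N'_4 = 203·cos26.4° − 21·1.675 = 146.7; c'Δl = 18.25; W sinα = 90.3
Slice 5: Δl = 1.7/cos34.1° = 2.053 m; N'_5 = 200·cos34.1° − 60·2.053 = 42.4; c'Δl = 22.38; W sinα = 112.1
Slice 6: Δl = 1.7/cos43.1° = 2.328 m; N'_6 = 157·cos43.1° − 13·2.328 = 84.4; c'Δl = 25.38; W sinα = 107.3
Slice 7: Δl = 2.5/cos56.8° = 4.566 m; N'_7 = 113·cos56.8° − 6·4.566 = 34.5; c'Δl = 49.77; W sinα = 94.6
Σc'Δl = 183.8 kN/m; ΣN' = 724.8 kN/m; ΣW sinα = 518.6 kN/m
Resisting = 183.8 + 724.8·tan30.2° = 183.8 + 421.9 = 605.6 kN/m
FS = 605.6 / 518.6 = 1.168

FS = 1.17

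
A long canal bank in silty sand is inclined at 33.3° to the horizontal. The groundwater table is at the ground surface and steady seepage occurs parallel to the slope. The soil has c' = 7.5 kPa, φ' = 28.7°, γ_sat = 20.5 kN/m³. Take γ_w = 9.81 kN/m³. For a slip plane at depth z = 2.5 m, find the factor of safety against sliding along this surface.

FS = 0.75

With seepage parallel to the slope and the water table at the surface, the effective normal stress on the slip plane uses the buoyant unit weight γ' = γ_sat − γ_w while the driving shear stress uses γ_sat:
FS = [c' + γ' z cos²β tanφ'] / [γ_sat z sinβ cosβ]
γ' = 20.5 − 9.81 = 10.69 kN/m³
Numerator = 7.5 + 10.69·2.5·cos²33.3°·tan28.7° = 7.5 + 10.69·2.5·0.6986·0.5475 = 17.721 kPa
Denominator = 20.5·2.5·sin33.3°·cos33.3° = 20.5·2.5·0.5490·0.8358 = 23.517 kPa
FS = 17.721 / 23.517 = 0.754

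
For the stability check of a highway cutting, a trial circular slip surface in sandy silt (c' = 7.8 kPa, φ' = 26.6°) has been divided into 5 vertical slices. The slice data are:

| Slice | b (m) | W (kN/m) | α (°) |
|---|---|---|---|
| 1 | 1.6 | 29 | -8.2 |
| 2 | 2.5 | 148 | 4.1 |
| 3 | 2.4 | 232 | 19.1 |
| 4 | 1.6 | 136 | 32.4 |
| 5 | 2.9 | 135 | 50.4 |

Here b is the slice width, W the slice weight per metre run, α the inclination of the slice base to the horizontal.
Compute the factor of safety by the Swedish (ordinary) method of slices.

Ordinary method of slices: FS = Σ[c'·Δl_i + (W_i cosα_i)·tanφ'] / Σ W_i sinα_i, with Δl_i = b_i / cosα_i.
Slice 1: Δl = 1.6/cos(-8.2°) = 1.617 m; N'_1 = 29·cos(-8.2°) = 28.7; c'Δl = 12.61; W sinα = -4.1
Slice 2: Δl = 2.5/cos4.1° = 2.506 m; N'_2 = 148·cos4.1° = 147.6; c'Δl = 19.55; W sinα = 10.6
Slice 3: Δl = 2.4/cos19.1° = 2.540 m; N'_3 = 232·cos19.1° = 219.2; c'Δl = 19.81; W sinα = 75.9
Slice 4: Δl = 1.6/cos32.4° = 1.895 m; N'_4 = 136·cos32.4° = 114.8; c'Δl = 14.78; W sinα = 72.9
Slice 5: Δl = 2.9/cos50.4° = 4.550 m; N'_5 = 135·cos50.4° = 86.1; c'Δl = 35.49; W sinα = 104.0
Σc'Δl = 102.2 kN/m; ΣN' = 596.4 kN/m; ΣW sinα = 259.3 kN/m
Resisting = 102.2 + 596.4·tan26.6° = 102.2 + 298.7 = 400.9 kN/m
FS = 400.9 / 259.3 = 1.546

FS = 1.55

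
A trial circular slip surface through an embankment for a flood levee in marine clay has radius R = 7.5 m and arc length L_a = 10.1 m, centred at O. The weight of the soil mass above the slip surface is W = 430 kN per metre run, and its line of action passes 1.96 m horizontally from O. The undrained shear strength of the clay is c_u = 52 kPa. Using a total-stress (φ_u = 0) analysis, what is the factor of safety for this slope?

Taking moments about the centre O, the resisting moment is provided by the undrained shear strength acting along the arc:
M_R = c_u·L_a·R = 52·10.10·7.5 = 3939.0 kN·m/m
M_D = W·d = 430·1.96 = 842.8 kN·m/m
FS = M_R / M_D = 3939.0 / 842.8 = 4.674

FS = 4.67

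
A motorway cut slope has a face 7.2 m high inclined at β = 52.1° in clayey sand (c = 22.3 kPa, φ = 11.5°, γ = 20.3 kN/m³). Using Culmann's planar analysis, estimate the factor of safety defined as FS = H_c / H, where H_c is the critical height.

H_c = (4c/γ) · sinβ cosφ / [1 − cos(β − φ)]
    = (4·22.3/20.3) · sin52.1°·cos11.5° / [1 − cos40.6°]
    = 4.394 · 0.7732 / 0.2407 = 14.11 m
FS = H_c / H = 14.11 / 7.2 = 1.960

FS = 1.96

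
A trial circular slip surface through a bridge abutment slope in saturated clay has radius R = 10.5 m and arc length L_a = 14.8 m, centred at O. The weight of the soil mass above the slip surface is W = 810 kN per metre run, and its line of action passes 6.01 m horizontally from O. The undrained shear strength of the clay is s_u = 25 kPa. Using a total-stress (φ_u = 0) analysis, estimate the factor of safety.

FS = 0.80

Taking moments about the centre O, the resisting moment is provided by the undrained shear strength acting along the arc:
M_R = s_u·L_a·R = 25·14.80·10.5 = 3885.0 kN·m/m
M_D = W·d = 810·6.01 = 4868.1 kN·m/m
FS = M_R / M_D = 3885.0 / 4868.1 = 0.798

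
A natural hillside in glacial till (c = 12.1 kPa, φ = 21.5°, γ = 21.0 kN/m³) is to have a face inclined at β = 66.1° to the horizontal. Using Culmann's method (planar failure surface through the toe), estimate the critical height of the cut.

H_c = 6.81 m

Culmann's analysis gives the critical failure plane at α_cr = (β + φ)/2 = (66.1 + 21.5)/2 = 43.8°, and the critical height
H_c = (4c/γ) · sinβ cosφ / [1 − cos(β − φ)]
    = (4·12.1/21.0) · sin66.1°·cos21.5° / [1 − cos(44.6°)]
    = 2.305 · 0.9143·0.9304 / [1 − 0.7120]
    = 2.305 · 0.8506 / 0.2880
    = 6.81 m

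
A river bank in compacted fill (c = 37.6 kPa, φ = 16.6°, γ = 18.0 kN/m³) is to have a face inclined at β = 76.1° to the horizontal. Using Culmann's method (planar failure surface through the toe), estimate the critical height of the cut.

Culmann's analysis gives the critical failure plane at α_cr = (β + φ)/2 = (76.1 + 16.6)/2 = 46.3°, and the critical height
H_c = (4c/γ) · sinβ cosφ / [1 − cos(β − φ)]
    = (4·37.6/18.0) · sin76.1°·cos16.6° / [1 − cos(59.5°)]
    = 8.356 · 0.9707·0.9583 / [1 − 0.5075]
    = 8.356 · 0.9303 / 0.4925
    = 15.78 m

H_c = 15.78 m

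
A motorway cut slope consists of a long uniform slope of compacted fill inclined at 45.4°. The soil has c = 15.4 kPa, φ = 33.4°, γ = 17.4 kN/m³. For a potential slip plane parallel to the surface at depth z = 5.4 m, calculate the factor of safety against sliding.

For an infinite slope with a slip plane parallel to the surface (no pore pressure): FS = [c + γz cos²β tanφ] / [γz sinβ cosβ].
γz = 17.4·5.4 = 93.96 kN/m²
Numerator = 15.4 + 93.96·cos²45.4°·tan33.4° = 15.4 + 93.96·0.4930·0.6594 = 45.945 kPa
Denominator = 93.96·sin45.4°·cos45.4° = 93.96·0.7120·0.7022 = 46.975 kPa
FS = 45.945 / 46.975 = 0.978

FS = 0.98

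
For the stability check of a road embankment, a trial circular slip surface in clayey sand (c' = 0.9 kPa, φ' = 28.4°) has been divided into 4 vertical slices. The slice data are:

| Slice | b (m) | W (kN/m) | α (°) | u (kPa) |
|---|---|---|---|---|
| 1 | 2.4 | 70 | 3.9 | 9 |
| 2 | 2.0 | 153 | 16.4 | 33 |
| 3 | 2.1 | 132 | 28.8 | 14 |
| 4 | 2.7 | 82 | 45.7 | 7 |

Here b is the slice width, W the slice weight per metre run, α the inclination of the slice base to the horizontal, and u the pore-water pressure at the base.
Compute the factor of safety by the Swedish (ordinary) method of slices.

FS = 0.81

Ordinary method of slices: FS = Σ[c'·Δl_i + (W_i cosα_i − u_i·Δl_i)·tanφ'] / Σ W_i sinα_i, with Δl_i = b_i / cosα_i.
Slice 1: Δl = 2.4/cos3.9° = 2.406 m; N'_1 = 70·cos3.9° − 9·2.406 = 48.2; c'Δl = 2.17; W sinα = 4.8
Slice 2: Δl = 2.0/cos16.4° = 2.085 m; N'_2 = 153·cos16.4° − 33·2.085 = 78.0; c'Δl = 1.88; W sinα = 43.2
Slice 3: Δl = 2.1/cos28.8° = 2.396 m; N'_3 = 132·cos28.8° − 14·2.396 = 82.1; c'Δl = 2.16; W sinα = 63.6
Slice 4: Δl = 2.7/cos45.7° = 3.866 m; N'_4 = 82·cos45.7° − 7·3.866 = 30.2; c'Δl = 3.48; W sinα = 58.7
Σc'Δl = 9.7 kN/m; ΣN' = 238.5 kN/m; ΣW sinα = 170.2 kN/m
Resisting = 9.7 + 238.5·tan28.4° = 9.7 + 129.0 = 138.6 kN/m
FS = 138.6 / 170.2 = 0.814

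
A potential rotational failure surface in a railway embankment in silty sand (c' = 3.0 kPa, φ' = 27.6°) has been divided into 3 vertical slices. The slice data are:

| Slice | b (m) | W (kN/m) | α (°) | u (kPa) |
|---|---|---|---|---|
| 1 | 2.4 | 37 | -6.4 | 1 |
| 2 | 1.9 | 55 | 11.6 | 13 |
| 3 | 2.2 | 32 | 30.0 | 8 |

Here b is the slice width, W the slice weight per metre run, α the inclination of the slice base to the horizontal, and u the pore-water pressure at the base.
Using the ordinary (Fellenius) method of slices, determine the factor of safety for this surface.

Ordinary method of slices: FS = Σ[c'·Δl_i + (W_i cosα_i − u_i·Δl_i)·tanφ'] / Σ W_i sinα_i, with Δl_i = b_i / cosα_i.
Slice 1: Δl = 2.4/cos(-6.4°) = 2.415 m; N'_1 = 37·cos(-6.4°) − 1·2.415 = 34.4; c'Δl = 7.25; W sinα = -4.1
Slice 2: Δl = 1.9/cos11.6° = 1.940 m; N'_2 = 55·cos11.6° − 13·1.940 = 28.7; c'Δl = 5.82; W sinα = 11.1
Slice 3: Δl = 2.2/cos30.0° = 2.540 m; N'_3 = 32·cos30.0° − 8·2.540 = 7.4; c'Δl = 7.62; W sinα = 16.0
Σc'Δl = 20.7 kN/m; ΣN' = 70.4 kN/m; ΣW sinα = 22.9 kN/m
Resisting = 20.7 + 70.4·tan27.6° = 20.7 + 36.8 = 57.5 kN/m
FS = 57.5 / 22.9 = 2.507

FS = 2.51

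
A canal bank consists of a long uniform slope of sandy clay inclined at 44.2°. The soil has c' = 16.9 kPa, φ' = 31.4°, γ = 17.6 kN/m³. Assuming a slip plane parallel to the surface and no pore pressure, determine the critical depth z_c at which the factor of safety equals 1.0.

Setting FS = 1.00 in FS = [c' + γz cos²β tanφ'] / [γz sinβ cosβ] and solving for z:
z = c' / [γ cosβ (FS·sinβ − cosβ·tanφ')]
  = 16.9 / [17.6·cos44.2°·(1.00·sin44.2° − cos44.2°·tan31.4°)]
  = 16.9 / [17.6·0.7169·(1.00·0.6972 − 0.7169·0.6104)]
  = 16.9 / 3.2750 = 5.160 m

z_c = 5.16 m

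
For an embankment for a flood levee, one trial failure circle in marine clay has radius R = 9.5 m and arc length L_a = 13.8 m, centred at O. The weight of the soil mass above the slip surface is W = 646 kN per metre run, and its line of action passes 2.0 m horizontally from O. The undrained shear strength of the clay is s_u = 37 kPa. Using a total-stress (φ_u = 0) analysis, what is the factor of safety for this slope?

Taking moments about the centre O, the resisting moment is provided by the undrained shear strength acting along the arc:
M_R = s_u·L_a·R = 37·13.80·9.5 = 4850.7 kN·m/m
M_D = W·d = 646·2.0 = 1292.0 kN·m/m
FS = M_R / M_D = 4850.7 / 1292.0 = 3.754

FS = 3.75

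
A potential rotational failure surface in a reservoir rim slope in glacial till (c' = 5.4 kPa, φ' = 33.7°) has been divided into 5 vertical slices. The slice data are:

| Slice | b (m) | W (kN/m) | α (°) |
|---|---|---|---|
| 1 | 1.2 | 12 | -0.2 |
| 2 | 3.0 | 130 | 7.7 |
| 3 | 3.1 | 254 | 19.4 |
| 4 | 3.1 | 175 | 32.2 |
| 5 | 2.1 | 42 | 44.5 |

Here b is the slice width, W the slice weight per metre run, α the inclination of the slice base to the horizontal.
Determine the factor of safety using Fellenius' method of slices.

Ordinary method of slices: FS = Σ[c'·Δl_i + (W_i cosα_i)·tanφ'] / Σ W_i sinα_i, with Δl_i = b_i / cosα_i.
Slice 1: Δl = 1.2/cos(-0.2°) = 1.200 m; N'_1 = 12·cos(-0.2°) = 12.0; c'Δl = 6.48; W sinα = -0.0
Slice 2: Δl = 3.0/cos7.7° = 3.027 m; N'_2 = 130·cos7.7° = 128.8; c'Δl = 16.35; W sinα = 17.4
Slice 3: Δl = 3.1/cos19.4° = 3.287 m; N'_3 = 254·cos19.4° = 239.6; c'Δl = 17.75; W sinα = 84.4
Slice 4: Δl = 3.1/cos32.2° = 3.663 m; N'_4 = 175·cos32.2° = 148.1; c'Δl = 19.78; W sinα = 93.3
Slice 5: Δl = 2.1/cos44.5° = 2.944 m; N'_5 = 42·cos44.5° = 30.0; c'Δl = 15.90; W sinα = 29.4
Σc'Δl = 76.3 kN/m; ΣN' = 558.4 kN/m; ΣW sinα = 224.4 kN/m
Resisting = 76.3 + 558.4·tan33.7° = 76.3 + 372.4 = 448.7 kN/m
FS = 448.7 / 224.4 = 1.999

FS = 2.00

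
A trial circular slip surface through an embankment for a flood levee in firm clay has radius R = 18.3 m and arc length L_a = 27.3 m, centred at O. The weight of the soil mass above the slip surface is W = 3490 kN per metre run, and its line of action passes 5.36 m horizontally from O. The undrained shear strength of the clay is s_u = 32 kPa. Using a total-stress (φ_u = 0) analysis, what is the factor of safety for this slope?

FS = 0.85

Taking moments about the centre O, the resisting moment is provided by the undrained shear strength acting along the arc:
M_R = s_u·L_a·R = 32·27.30·18.3 = 15986.9 kN·m/m
M_D = W·d = 3490·5.36 = 18706.4 kN·m/m
FS = M_R / M_D = 15986.9 / 18706.4 = 0.855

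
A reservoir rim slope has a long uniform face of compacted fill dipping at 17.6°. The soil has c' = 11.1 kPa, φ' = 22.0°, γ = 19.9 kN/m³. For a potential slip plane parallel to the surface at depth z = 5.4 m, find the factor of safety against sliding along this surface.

For an infinite slope with a slip plane parallel to the surface (no pore pressure): FS = [c' + γz cos²β tanφ'] / [γz sinβ cosβ].
γz = 19.9·5.4 = 107.46 kN/m²
Numerator = 11.1 + 107.46·cos²17.6°·tan22.0° = 11.1 + 107.46·0.9086·0.4040 = 50.547 kPa
Denominator = 107.46·sin17.6°·cos17.6° = 107.46·0.3024·0.9532 = 30.972 kPa
FS = 50.547 / 30.972 = 1.632

FS = 1.63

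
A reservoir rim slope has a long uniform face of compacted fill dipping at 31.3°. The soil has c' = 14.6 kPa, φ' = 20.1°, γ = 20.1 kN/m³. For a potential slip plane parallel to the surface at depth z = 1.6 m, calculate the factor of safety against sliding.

For an infinite slope with a slip plane parallel to the surface (no pore pressure): FS = [c' + γz cos²β tanφ'] / [γz sinβ cosβ].
γz = 20.1·1.6 = 32.16 kN/m²
Numerator = 14.6 + 32.16·cos²31.3°·tan20.1° = 14.6 + 32.16·0.7301·0.3659 = 23.192 kPa
Denominator = 32.16·sin31.3°·cos31.3° = 32.16·0.5195·0.8545 = 14.276 kPa
FS = 23.192 / 14.276 = 1.625

FS = 1.62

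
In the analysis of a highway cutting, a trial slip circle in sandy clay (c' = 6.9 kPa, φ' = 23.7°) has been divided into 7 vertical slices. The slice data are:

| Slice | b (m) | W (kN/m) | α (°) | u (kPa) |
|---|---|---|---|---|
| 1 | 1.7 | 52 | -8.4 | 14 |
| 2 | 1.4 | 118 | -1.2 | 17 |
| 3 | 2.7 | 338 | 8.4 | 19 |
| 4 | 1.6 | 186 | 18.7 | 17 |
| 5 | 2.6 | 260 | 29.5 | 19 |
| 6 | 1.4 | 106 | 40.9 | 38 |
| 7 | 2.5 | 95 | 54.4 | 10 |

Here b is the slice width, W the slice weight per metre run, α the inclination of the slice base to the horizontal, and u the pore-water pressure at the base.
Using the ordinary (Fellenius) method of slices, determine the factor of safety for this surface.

FS = 1.18

Ordinary method of slices: FS = Σ[c'·Δl_i + (W_i cosα_i − u_i·Δl_i)·tanφ'] / Σ W_i sinα_i, with Δl_i = b_i / cosα_i.
Slice 1: Δl = 1.7/cos(-8.4°) = 1.718 m; N'_1 = 52·cos(-8.4°) − 14·1.718 = 27.4; c'Δl = 11.86; W sinα = -7.6
Slice 2: Δl = 1.4/cos(-1.2°) = 1.400 m; N'_2 = 118·cos(-1.2°) − 17·1.400 = 94.2; c'Δl = 9.66; W sinα = -2.5
Slice 3: Δl = 2.7/cos8.4° = 2.729 m; N'_3 = 338·cos8.4° − 19·2.729 = 282.5; c'Δl = 18.83; W sinα = 49.4
Slice 4: Δl = 1.6/cos18.7° = 1.689 m; N'_4 = 186·cos18.7° − 17·1.689 = 147.5; c'Δl = 11.66; W sinα = 59.6
Slice 5: Δl = 2.6/cos29.5° = 2.987 m; N'_5 = 260·cos29.5° − 19·2.987 = 169.5; c'Δl = 20.61; W sinα = 128.0
Slice 6: Δl = 1.4/cos40.9° = 1.852 m; N'_6 = 106·cos40.9° − 38·1.852 = 9.7; c'Δl = 12.78; W sinα = 69.4
Slice 7: Δl = 2.5/cos54.4° = 4.295 m; N'_7 = 95·cos54.4° − 10·4.295 = 12.4; c'Δl = 29.63; W sinα = 77.2
Σc'Δl = 115.0 kN/m; ΣN' = 743.2 kN/m; ΣW sinα = 373.6 kN/m
Resisting = 115.0 + 743.2·tan23.7° = 115.0 + 326.2 = 441.3 kN/m
FS = 441.3 / 373.6 = 1.181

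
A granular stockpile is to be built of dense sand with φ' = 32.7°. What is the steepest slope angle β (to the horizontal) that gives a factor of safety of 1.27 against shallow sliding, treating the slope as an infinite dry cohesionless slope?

β = 26.8°

For an infinite dry cohesionless slope FS = tanφ'/tanβ, so tanβ = tanφ' / FS.
tanβ = tan32.7° / 1.27 = 0.6420 / 1.27 = 0.5055
β = arctan(0.5055) = 26.82°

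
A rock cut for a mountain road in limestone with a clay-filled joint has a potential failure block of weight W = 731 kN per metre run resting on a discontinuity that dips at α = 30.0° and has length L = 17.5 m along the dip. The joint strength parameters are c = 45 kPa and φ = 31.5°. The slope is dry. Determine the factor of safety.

FS = 3.22

Resolving the block weight along and normal to the plane and applying the Mohr–Coulomb strength on the joint:
N' = W cosα = 731·cos30.0° = 633.1 kN/m
Driving force T = W sinα = 731·sin30.0° = 365.5 kN/m
Resisting force R = c·L + N'·tanφ = 45·17.5 + 633.1·tan31.5° = 787.5 + 387.9 = 1175.4 kN/m
FS = R / T = 1175.4 / 365.5 = 3.216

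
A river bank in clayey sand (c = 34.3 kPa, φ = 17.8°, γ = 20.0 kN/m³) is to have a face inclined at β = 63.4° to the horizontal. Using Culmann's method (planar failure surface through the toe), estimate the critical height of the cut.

H_c = 19.45 m

Culmann's analysis gives the critical failure plane at α_cr = (β + φ)/2 = (63.4 + 17.8)/2 = 40.6°, and the critical height
H_c = (4c/γ) · sinβ cosφ / [1 − cos(β − φ)]
    = (4·34.3/20.0) · sin63.4°·cos17.8° / [1 − cos(45.6°)]
    = 6.860 · 0.8942·0.9521 / [1 − 0.6997]
    = 6.860 · 0.8514 / 0.3003
    = 19.45 m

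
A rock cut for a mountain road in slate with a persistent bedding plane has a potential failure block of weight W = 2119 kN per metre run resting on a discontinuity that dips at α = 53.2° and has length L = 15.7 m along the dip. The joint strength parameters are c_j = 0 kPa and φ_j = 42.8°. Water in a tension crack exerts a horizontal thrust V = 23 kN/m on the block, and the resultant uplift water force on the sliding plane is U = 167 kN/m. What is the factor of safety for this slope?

Resolving the block weight along and normal to the plane and applying the Mohr–Coulomb strength on the joint:
N' = W cosα − U − V sinα = 2119·cos53.2° − 167 − 23·sin53.2° = 1083.9 kN/m
Driving force T = W sinα + V cosα = 2119·sin53.2° + 23·cos53.2° = 1710.5 kN/m
Resisting force R = c_j·L + N'·tanφ_j = 0·15.7 + 1083.9·tan42.8° = 0.0 + 1003.7 = 1003.7 kN/m
FS = R / T = 1003.7 / 1710.5 = 0.587

FS = 0.59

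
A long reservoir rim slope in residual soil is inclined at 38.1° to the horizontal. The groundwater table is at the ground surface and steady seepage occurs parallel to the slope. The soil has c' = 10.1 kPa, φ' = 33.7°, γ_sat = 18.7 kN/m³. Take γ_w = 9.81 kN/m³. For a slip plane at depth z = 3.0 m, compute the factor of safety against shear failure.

FS = 0.78

With seepage parallel to the slope and the water table at the surface, the effective normal stress on the slip plane uses the buoyant unit weight γ' = γ_sat − γ_w while the driving shear stress uses γ_sat:
FS = [c' + γ' z cos²β tanφ'] / [γ_sat z sinβ cosβ]
γ' = 18.7 − 9.81 = 8.89 kN/m³
Numerator = 10.1 + 8.89·3.0·cos²38.1°·tan33.7° = 10.1 + 8.89·3.0·0.6193·0.6669 = 21.115 kPa
Denominator = 18.7·3.0·sin38.1°·cos38.1° = 18.7·3.0·0.6170·0.7869 = 27.240 kPa
FS = 21.115 / 27.240 = 0.775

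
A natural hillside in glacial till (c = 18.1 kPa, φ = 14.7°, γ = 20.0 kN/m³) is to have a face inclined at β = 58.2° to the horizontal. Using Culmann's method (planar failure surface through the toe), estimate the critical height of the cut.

Culmann's analysis gives the critical failure plane at α_cr = (β + φ)/2 = (58.2 + 14.7)/2 = 36.5°, and the critical height
H_c = (4c/γ) · sinβ cosφ / [1 − cos(β − φ)]
    = (4·18.1/20.0) · sin58.2°·cos14.7° / [1 − cos(43.5°)]
    = 3.620 · 0.8499·0.9673 / [1 − 0.7254]
    = 3.620 · 0.8221 / 0.2746
    = 10.84 m

H_c = 10.84 m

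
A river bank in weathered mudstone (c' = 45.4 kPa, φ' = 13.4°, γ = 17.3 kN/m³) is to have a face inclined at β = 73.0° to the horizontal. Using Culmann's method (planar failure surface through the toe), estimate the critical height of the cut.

H_c = 19.77 m

Culmann's analysis gives the critical failure plane at α_cr = (β + φ')/2 = (73.0 + 13.4)/2 = 43.2°, and the critical height
H_c = (4c'/γ) · sinβ cosφ' / [1 − cos(β − φ')]
    = (4·45.4/17.3) · sin73.0°·cos13.4° / [1 − cos(59.6°)]
    = 10.497 · 0.9563·0.9728 / [1 − 0.5060]
    = 10.497 · 0.9303 / 0.4940
    = 19.77 m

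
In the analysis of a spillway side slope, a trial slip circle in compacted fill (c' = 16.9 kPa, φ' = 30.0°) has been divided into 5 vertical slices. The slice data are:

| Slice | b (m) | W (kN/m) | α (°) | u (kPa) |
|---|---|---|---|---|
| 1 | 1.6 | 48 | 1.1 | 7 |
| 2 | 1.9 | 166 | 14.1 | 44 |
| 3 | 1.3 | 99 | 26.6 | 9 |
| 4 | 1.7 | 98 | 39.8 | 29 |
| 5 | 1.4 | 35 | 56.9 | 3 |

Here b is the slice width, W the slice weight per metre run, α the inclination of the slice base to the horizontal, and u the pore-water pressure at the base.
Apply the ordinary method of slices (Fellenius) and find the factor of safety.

FS = 1.61

Ordinary method of slices: FS = Σ[c'·Δl_i + (W_i cosα_i − u_i·Δl_i)·tanφ'] / Σ W_i sinα_i, with Δl_i = b_i / cosα_i.
Slice 1: Δl = 1.6/cos1.1° = 1.600 m; N'_1 = 48·cos1.1° − 7·1.600 = 36.8; c'Δl = 27.04; W sinα = 0.9
Slice 2: Δl = 1.9/cos14.1° = 1.959 m; N'_2 = 166·cos14.1° − 44·1.959 = 74.8; c'Δl = 33.11; W sinα = 40.4
Slice 3: Δl = 1.3/cos26.6° = 1.454 m; N'_3 = 99·cos26.6° − 9·1.454 = 75.4; c'Δl = 24.57; W sinα = 44.3
Slice 4: Δl = 1.7/cos39.8° = 2.213 m; N'_4 = 98·cos39.8° − 29·2.213 = 11.1; c'Δl = 37.40; W sinα = 62.7
Slice 5: Δl = 1.4/cos56.9° = 2.564 m; N'_5 = 35·cos56.9° − 3·2.564 = 11.4; c'Δl = 43.33; W sinα = 29.3
Σc'Δl = 165.4 kN/m; ΣN' = 209.6 kN/m; ΣW sinα = 177.7 kN/m
Resisting = 165.4 + 209.6·tan30.0° = 165.4 + 121.0 = 286.4 kN/m
FS = 286.4 / 177.7 = 1.612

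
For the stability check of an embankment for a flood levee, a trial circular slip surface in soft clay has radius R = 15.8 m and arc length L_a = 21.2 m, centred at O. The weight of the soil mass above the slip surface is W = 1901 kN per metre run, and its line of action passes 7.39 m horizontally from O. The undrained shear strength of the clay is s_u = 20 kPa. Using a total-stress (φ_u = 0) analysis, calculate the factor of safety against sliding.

FS = 0.48

Taking moments about the centre O, the resisting moment is provided by the undrained shear strength acting along the arc:
M_R = s_u·L_a·R = 20·21.20·15.8 = 6699.2 kN·m/m
M_D = W·d = 1901·7.39 = 14048.4 kN·m/m
FS = M_R / M_D = 6699.2 / 14048.4 = 0.477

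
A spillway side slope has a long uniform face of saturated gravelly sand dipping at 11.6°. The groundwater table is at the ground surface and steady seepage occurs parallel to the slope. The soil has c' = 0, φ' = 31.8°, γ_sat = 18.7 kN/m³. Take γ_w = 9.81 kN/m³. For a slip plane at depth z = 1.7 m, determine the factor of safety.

FS = 1.44

With seepage parallel to the slope and the water table at the surface, the effective normal stress on the slip plane uses the buoyant unit weight γ' = γ_sat − γ_w while the driving shear stress uses γ_sat:
FS = [c' + γ' z cos²β tanφ'] / [γ_sat z sinβ cosβ]
(For c' = 0 this reduces to FS = (γ'/γ_sat)·tanφ'/tanβ.)
γ' = 18.7 − 9.81 = 8.89 kN/m³
Numerator = 0.0 + 8.89·1.7·cos²11.6°·tan31.8° = 0.0 + 8.89·1.7·0.9596·0.6200 = 8.992 kPa
Denominator = 18.7·1.7·sin11.6°·cos11.6° = 18.7·1.7·0.2011·0.9796 = 6.262 kPa
FS = 8.992 / 6.262 = 1.436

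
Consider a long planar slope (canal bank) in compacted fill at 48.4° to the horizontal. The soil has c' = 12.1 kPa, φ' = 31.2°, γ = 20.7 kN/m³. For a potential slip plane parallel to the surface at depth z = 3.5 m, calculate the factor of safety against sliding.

FS = 0.87

For an infinite slope with a slip plane parallel to the surface (no pore pressure): FS = [c' + γz cos²β tanφ'] / [γz sinβ cosβ].
γz = 20.7·3.5 = 72.45 kN/m²
Numerator = 12.1 + 72.45·cos²48.4°·tan31.2° = 12.1 + 72.45·0.4408·0.6056 = 31.441 kPa
Denominator = 72.45·sin48.4°·cos48.4° = 72.45·0.7478·0.6639 = 35.970 kPa
FS = 31.441 / 35.970 = 0.874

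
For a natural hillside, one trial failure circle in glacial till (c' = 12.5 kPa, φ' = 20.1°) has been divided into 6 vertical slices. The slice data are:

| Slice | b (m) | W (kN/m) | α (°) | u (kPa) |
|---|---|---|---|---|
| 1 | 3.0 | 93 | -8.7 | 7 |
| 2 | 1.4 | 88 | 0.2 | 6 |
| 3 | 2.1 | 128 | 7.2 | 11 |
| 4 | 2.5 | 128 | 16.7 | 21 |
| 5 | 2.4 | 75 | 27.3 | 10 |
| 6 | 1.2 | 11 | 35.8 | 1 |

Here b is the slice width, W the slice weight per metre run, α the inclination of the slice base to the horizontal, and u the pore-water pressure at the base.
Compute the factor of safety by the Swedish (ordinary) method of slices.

FS = 3.78

Ordinary method of slices: FS = Σ[c'·Δl_i + (W_i cosα_i − u_i·Δl_i)·tanφ'] / Σ W_i sinα_i, with Δl_i = b_i / cosα_i.
Slice 1: Δl = 3.0/cos(-8.7°) = 3.035 m; N'_1 = 93·cos(-8.7°) − 7·3.035 = 70.7; c'Δl = 37.94; W sinα = -14.1
Slice 2: Δl = 1.4/cos0.2° = 1.400 m; N'_2 = 88·cos0.2° − 6·1.400 = 79.6; c'Δl = 17.50; W sinα = 0.3
Slice 3: Δl = 2.1/cos7.2° = 2.117 m; N'_3 = 128·cos7.2° − 11·2.117 = 103.7; c'Δl = 26.46; W sinα = 16.0
Slice 4: Δl = 2.5/cos16.7° = 2.610 m; N'_4 = 128·cos16.7° − 21·2.610 = 67.8; c'Δl = 32.63; W sinα = 36.8
Slice 5: Δl = 2.4/cos27.3° = 2.701 m; N'_5 = 75·cos27.3° − 10·2.701 = 39.6; c'Δl = 33.76; W sinα = 34.4
Slice 6: Δl = 1.2/cos35.8° = 1.480 m; N'_6 = 11·cos35.8° − 1·1.480 = 7.4; c'Δl = 18.49; W sinα = 6.4
Σc'Δl = 166.8 kN/m; ΣN' = 368.9 kN/m; ΣW sinα = 79.9 kN/m
Resisting = 166.8 + 368.9·tan20.1° = 166.8 + 135.0 = 301.8 kN/m
FS = 301.8 / 79.9 = 3.777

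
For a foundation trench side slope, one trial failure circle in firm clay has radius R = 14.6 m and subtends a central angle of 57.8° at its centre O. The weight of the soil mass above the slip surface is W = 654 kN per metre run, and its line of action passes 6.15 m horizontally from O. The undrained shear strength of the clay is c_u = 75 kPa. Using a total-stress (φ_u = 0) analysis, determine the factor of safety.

FS = 4.01

Taking moments about the centre O, the resisting moment is provided by the undrained shear strength acting along the arc:
Arc length L_a = R·θ = 14.6·(57.8°·π/180) = 14.6·1.0088 = 14.73 m
M_R = c_u·L_a·R = 75·14.73·14.6 = 16127.7 kN·m/m
M_D = W·d = 654·6.15 = 4022.1 kN·m/m
FS = M_R / M_D = 16127.7 / 4022.1 = 4.010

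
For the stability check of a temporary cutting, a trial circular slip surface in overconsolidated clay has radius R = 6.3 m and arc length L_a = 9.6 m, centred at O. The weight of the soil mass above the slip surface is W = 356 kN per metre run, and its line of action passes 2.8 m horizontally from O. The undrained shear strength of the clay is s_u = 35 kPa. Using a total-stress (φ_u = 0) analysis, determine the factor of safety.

FS = 2.12

Taking moments about the centre O, the resisting moment is provided by the undrained shear strength acting along the arc:
M_R = s_u·L_a·R = 35·9.60·6.3 = 2116.8 kN·m/m
M_D = W·d = 356·2.8 = 996.8 kN·m/m
FS = M_R / M_D = 2116.8 / 996.8 = 2.124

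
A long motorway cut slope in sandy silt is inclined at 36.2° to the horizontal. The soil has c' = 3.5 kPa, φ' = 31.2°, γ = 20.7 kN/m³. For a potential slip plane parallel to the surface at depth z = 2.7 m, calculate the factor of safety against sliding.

FS = 0.96

For an infinite slope with a slip plane parallel to the surface (no pore pressure): FS = [c' + γz cos²β tanφ'] / [γz sinβ cosβ].
γz = 20.7·2.7 = 55.89 kN/m²
Numerator = 3.5 + 55.89·cos²36.2°·tan31.2° = 3.5 + 55.89·0.6512·0.6056 = 25.541 kPa
Denominator = 55.89·sin36.2°·cos36.2° = 55.89·0.5906·0.8070 = 26.637 kPa
FS = 25.541 / 26.637 = 0.959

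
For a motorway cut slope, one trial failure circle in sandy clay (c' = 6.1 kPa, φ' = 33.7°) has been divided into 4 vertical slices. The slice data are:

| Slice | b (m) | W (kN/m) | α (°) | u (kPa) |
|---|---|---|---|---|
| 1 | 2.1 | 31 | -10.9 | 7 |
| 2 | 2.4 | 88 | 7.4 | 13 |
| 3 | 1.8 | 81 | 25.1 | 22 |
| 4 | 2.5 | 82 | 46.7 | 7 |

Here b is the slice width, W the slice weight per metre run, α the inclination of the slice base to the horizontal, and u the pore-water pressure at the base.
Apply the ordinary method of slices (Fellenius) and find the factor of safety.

FS = 1.51

Ordinary method of slices: FS = Σ[c'·Δl_i + (W_i cosα_i − u_i·Δl_i)·tanφ'] / Σ W_i sinα_i, with Δl_i = b_i / cosα_i.
Slice 1: Δl = 2.1/cos(-10.9°) = 2.139 m; N'_1 = 31·cos(-10.9°) − 7·2.139 = 15.5; c'Δl = 13.05; W sinα = -5.9
Slice 2: Δl = 2.4/cos7.4° = 2.420 m; N'_2 = 88·cos7.4° − 13·2.420 = 55.8; c'Δl = 14.76; W sinα = 11.3
Slice 3: Δl = 1.8/cos25.1° = 1.988 m; N'_3 = 81·cos25.1° − 22·1.988 = 29.6; c'Δl = 12.12; W sinα = 34.4
Slice 4: Δl = 2.5/cos46.7° = 3.645 m; N'_4 = 82·cos46.7° − 7·3.645 = 30.7; c'Δl = 22.24; W sinα = 59.7
Σc'Δl = 62.2 kN/m; ΣN' = 131.6 kN/m; ΣW sinα = 99.5 kN/m
Resisting = 62.2 + 131.6·tan33.7° = 62.2 + 87.8 = 149.9 kN/m
FS = 149.9 / 99.5 = 1.507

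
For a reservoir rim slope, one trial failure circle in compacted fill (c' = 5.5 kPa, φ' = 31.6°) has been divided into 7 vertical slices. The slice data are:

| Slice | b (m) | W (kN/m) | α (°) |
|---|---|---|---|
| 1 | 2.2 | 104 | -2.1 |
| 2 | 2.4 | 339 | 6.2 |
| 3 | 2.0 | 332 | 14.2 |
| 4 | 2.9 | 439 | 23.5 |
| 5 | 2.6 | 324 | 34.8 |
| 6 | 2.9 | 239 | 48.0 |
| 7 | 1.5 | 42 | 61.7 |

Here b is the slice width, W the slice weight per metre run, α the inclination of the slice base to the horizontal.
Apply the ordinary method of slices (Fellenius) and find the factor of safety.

Ordinary method of slices: FS = Σ[c'·Δl_i + (W_i cosα_i)·tanφ'] / Σ W_i sinα_i, with Δl_i = b_i / cosα_i.
Slice 1: Δl = 2.2/cos(-2.1°) = 2.201 m; N'_1 = 104·cos(-2.1°) = 103.9; c'Δl = 12.11; W sinα = -3.8
Slice 2: Δl = 2.4/cos6.2° = 2.414 m; N'_2 = 339·cos6.2° = 337.0; c'Δl = 13.28; W sinα = 36.6
Slice 3: Δl = 2.0/cos14.2° = 2.063 m; N'_3 = 332·cos14.2° = 321.9; c'Δl = 11.35; W sinα = 81.4
Slice 4: Δl = 2.9/cos23.5° = 3.162 m; N'_4 = 439·cos23.5° = 402.6; c'Δl = 17.39; W sinα = 175.1
Slice 5: Δl = 2.6/cos34.8° = 3.166 m; N'_5 = 324·cos34.8° = 266.1; c'Δl = 17.41; W sinα = 184.9
Slice 6: Δl = 2.9/cos48.0° = 4.334 m; N'_6 = 239·cos48.0° = 159.9; c'Δl = 23.84; W sinα = 177.6
Slice 7: Δl = 1.5/cos61.7° = 3.164 m; N'_7 = 42·cos61.7° = 19.9; c'Δl = 17.40; W sinα = 37.0
Σc'Δl = 112.8 kN/m; ΣN' = 1611.3 kN/m; ΣW sinα = 688.8 kN/m
Resisting = 112.8 + 1611.3·tan31.6° = 112.8 + 991.3 = 1104.0 kN/m
FS = 1104.0 / 688.8 = 1.603

FS = 1.60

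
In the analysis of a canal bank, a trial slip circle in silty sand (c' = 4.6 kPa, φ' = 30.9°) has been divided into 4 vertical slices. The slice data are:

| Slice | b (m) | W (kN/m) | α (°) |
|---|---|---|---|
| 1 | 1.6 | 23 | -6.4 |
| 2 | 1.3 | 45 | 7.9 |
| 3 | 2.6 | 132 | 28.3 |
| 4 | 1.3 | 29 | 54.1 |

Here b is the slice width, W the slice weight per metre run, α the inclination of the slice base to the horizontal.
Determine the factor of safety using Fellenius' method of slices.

FS = 1.75

Ordinary method of slices: FS = Σ[c'·Δl_i + (W_i cosα_i)·tanφ'] / Σ W_i sinα_i, with Δl_i = b_i / cosα_i.
Slice 1: Δl = 1.6/cos(-6.4°) = 1.610 m; N'_1 = 23·cos(-6.4°) = 22.9; c'Δl = 7.41; W sinα = -2.6
Slice 2: Δl = 1.3/cos7.9° = 1.312 m; N'_2 = 45·cos7.9° = 44.6; c'Δl = 6.04; W sinα = 6.2
Slice 3: Δl = 2.6/cos28.3° = 2.953 m; N'_3 = 132·cos28.3° = 116.2; c'Δl = 13.58; W sinα = 62.6
Slice 4: Δl = 1.3/cos54.1° = 2.217 m; N'_4 = 29·cos54.1° = 17.0; c'Δl = 10.20; W sinα = 23.5
Σc'Δl = 37.2 kN/m; ΣN' = 200.7 kN/m; ΣW sinα = 89.7 kN/m
Resisting = 37.2 + 200.7·tan30.9° = 37.2 + 120.1 = 157.3 kN/m
FS = 157.3 / 89.7 = 1.754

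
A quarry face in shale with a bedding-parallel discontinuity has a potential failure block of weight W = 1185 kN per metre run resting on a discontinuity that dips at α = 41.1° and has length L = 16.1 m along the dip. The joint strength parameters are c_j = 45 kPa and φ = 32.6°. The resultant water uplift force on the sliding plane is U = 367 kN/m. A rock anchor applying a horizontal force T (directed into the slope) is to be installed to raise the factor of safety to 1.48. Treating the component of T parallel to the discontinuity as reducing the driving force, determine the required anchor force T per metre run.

Resolving forces along and normal to the sliding plane, with the horizontal anchor force T adding T·sinα to the effective normal force and T·cosα acting up the plane against the driving force:
FS = [c_jL + (W cosα − U + T sinα) tanφ] / [W sinα − T cosα]
Without the anchor: N' = 526.0 kN/m, driving T_d = 779.0 kN/m, resisting R = 45·16.1 + 526.0·tan32.6° = 1060.9 kN/m, FS = 1.36.
Setting FS = 1.48 and solving for T:
1.48·(779.0 − T cos41.1°) = 1060.9 + T sin41.1°·tan32.6°
T·(sin41.1°·tan32.6° + 1.48·cos41.1°) = 1.48·779.0 − 1060.9
T·(0.6574·0.6395 + 1.48·0.7536) = 1152.9 − 1060.9 = 92.0
T·1.5357 = 92.0
T = 59.9 kN/m

T = 60 kN/m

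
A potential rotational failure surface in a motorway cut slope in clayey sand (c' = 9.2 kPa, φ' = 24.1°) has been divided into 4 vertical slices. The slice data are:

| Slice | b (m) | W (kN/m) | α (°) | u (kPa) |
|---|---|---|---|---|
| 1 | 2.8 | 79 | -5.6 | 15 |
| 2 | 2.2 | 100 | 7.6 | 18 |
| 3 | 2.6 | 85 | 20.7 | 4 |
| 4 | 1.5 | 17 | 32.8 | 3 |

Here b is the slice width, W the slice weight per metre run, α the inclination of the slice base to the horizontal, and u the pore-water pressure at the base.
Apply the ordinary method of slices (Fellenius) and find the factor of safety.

Ordinary method of slices: FS = Σ[c'·Δl_i + (W_i cosα_i − u_i·Δl_i)·tanφ'] / Σ W_i sinα_i, with Δl_i = b_i / cosα_i.
Slice 1: Δl = 2.8/cos(-5.6°) = 2.813 m; N'_1 = 79·cos(-5.6°) − 15·2.813 = 36.4; c'Δl = 25.88; W sinα = -7.7
Slice 2: Δl = 2.2/cos7.6° = 2.219 m; N'_2 = 100·cos7.6° − 18·2.219 = 59.2; c'Δl = 20.42; W sinα = 13.2
Slice 3: Δl = 2.6/cos20.7° = 2.779 m; N'_3 = 85·cos20.7° − 4·2.779 = 68.4; c'Δl = 25.57; W sinα = 30.0
Slice 4: Δl = 1.5/cos32.8° = 1.785 m; N'_4 = 17·cos32.8° − 3·1.785 = 8.9; c'Δl = 16.42; W sinα = 9.2
Σc'Δl = 88.3 kN/m; ΣN' = 172.9 kN/m; ΣW sinα = 44.8 kN/m
Resisting = 88.3 + 172.9·tan24.1° = 88.3 + 77.4 = 165.6 kN/m
FS = 165.6 / 44.8 = 3.700

FS = 3.70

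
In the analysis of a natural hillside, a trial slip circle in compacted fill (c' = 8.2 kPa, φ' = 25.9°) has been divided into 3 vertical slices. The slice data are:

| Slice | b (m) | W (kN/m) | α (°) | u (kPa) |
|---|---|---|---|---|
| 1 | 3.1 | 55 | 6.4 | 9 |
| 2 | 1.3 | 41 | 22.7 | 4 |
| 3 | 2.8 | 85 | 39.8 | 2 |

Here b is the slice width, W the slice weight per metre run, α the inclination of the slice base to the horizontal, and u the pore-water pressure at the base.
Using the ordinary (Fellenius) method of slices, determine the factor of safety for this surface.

FS = 1.62

Ordinary method of slices: FS = Σ[c'·Δl_i + (W_i cosα_i − u_i·Δl_i)·tanφ'] / Σ W_i sinα_i, with Δl_i = b_i / cosα_i.
Slice 1: Δl = 3.1/cos6.4° = 3.119 m; N'_1 = 55·cos6.4° − 9·3.119 = 26.6; c'Δl = 25.58; W sinα = 6.1
Slice 2: Δl = 1.3/cos22.7° = 1.409 m; N'_2 = 41·cos22.7° − 4·1.409 = 32.2; c'Δl = 11.56; W sinα = 15.8
Slice 3: Δl = 2.8/cos39.8° = 3.644 m; N'_3 = 85·cos39.8° − 2·3.644 = 58.0; c'Δl = 29.88; W sinα = 54.4
Σc'Δl = 67.0 kN/m; ΣN' = 116.8 kN/m; ΣW sinα = 76.4 kN/m
Resisting = 67.0 + 116.8·tan25.9° = 67.0 + 56.7 = 123.7 kN/m
FS = 123.7 / 76.4 = 1.620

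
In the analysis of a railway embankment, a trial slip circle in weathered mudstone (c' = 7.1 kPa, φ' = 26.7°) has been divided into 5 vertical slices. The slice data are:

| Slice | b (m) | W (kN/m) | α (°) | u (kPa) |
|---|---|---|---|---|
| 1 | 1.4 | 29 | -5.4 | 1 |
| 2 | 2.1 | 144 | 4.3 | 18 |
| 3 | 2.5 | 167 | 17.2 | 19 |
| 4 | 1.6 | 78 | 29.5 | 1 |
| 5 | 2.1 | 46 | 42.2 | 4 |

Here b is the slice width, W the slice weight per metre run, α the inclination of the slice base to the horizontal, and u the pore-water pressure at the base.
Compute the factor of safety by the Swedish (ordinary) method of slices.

Ordinary method of slices: FS = Σ[c'·Δl_i + (W_i cosα_i − u_i·Δl_i)·tanφ'] / Σ W_i sinα_i, with Δl_i = b_i / cosα_i.
Slice 1: Δl = 1.4/cos(-5.4°) = 1.406 m; N'_1 = 29·cos(-5.4°) − 1·1.406 = 27.5; c'Δl = 9.98; W sinα = -2.7
Slice 2: Δl = 2.1/cos4.3° = 2.106 m; N'_2 = 144·cos4.3° − 18·2.106 = 105.7; c'Δl = 14.95; W sinα = 10.8
Slice 3: Δl = 2.5/cos17.2° = 2.617 m; N'_3 = 167·cos17.2° − 19·2.617 = 109.8; c'Δl = 18.58; W sinα = 49.4
Slice 4: Δl = 1.6/cos29.5° = 1.838 m; N'_4 = 78·cos29.5° − 1·1.838 = 66.0; c'Δl = 13.05; W sinα = 38.4
Slice 5: Δl = 2.1/cos42.2° = 2.835 m; N'_5 = 46·cos42.2° − 4·2.835 = 22.7; c'Δl = 20.13; W sinα = 30.9
Σc'Δl = 76.7 kN/m; ΣN' = 331.7 kN/m; ΣW sinα = 126.8 kN/m
Resisting = 76.7 + 331.7·tan26.7° = 76.7 + 166.9 = 243.5 kN/m
FS = 243.5 / 126.8 = 1.921

FS = 1.92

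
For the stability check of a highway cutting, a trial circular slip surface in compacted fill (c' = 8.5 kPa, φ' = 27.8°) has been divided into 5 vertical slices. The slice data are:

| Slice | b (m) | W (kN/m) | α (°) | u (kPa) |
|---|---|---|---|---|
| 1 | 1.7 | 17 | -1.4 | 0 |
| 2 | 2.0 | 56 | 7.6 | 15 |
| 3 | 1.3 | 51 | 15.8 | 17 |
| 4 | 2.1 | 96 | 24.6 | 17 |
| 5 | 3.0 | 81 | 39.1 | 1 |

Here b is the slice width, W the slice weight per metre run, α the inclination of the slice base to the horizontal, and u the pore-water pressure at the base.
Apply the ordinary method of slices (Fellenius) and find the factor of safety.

Ordinary method of slices: FS = Σ[c'·Δl_i + (W_i cosα_i − u_i·Δl_i)·tanφ'] / Σ W_i sinα_i, with Δl_i = b_i / cosα_i.
Slice 1: Δl = 1.7/cos(-1.4°) = 1.701 m; N'_1 = 17·cos(-1.4°) − 0·1.701 = 17.0; c'Δl = 14.45; W sinα = -0.4
Slice 2: Δl = 2.0/cos7.6° = 2.018 m; N'_2 = 56·cos7.6° − 15·2.018 = 25.2; c'Δl = 17.15; W sinα = 7.4
Slice 3: Δl = 1.3/cos15.8° = 1.351 m; N'_3 = 51·cos15.8° − 17·1.351 = 26.1; c'Δl = 11.48; W sinα = 13.9
Slice 4: Δl = 2.1/cos24.6° = 2.310 m; N'_4 = 96·cos24.6° − 17·2.310 = 48.0; c'Δl = 19.63; W sinα = 40.0
Slice 5: Δl = 3.0/cos39.1° = 3.866 m; N'_5 = 81·cos39.1° − 1·3.866 = 59.0; c'Δl = 32.86; W sinα = 51.1
Σc'Δl = 95.6 kN/m; ΣN' = 175.4 kN/m; ΣW sinα = 111.9 kN/m
Resisting = 95.6 + 175.4·tan27.8° = 95.6 + 92.5 = 188.0 kN/m
FS = 188.0 / 111.9 = 1.680

FS = 1.68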